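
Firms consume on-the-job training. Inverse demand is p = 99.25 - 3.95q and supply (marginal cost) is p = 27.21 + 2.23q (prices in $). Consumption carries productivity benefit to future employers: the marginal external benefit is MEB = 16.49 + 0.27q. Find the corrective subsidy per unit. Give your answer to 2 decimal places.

subsidy = $20.53 per unit

Social marginal benefit = demand + MEB = 115.74 - 3.68q.
Set SMB = MC: 115.74 - 3.68q = 27.21 + 2.23q → q* = 14.9797.
The Pigouvian subsidy equals MEB at q*: 16.49 + 0.27×14.9797 = 20.5345.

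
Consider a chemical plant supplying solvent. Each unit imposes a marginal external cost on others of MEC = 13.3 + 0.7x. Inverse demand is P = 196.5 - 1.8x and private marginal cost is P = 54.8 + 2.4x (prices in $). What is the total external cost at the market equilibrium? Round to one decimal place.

$847.1

Market equilibrium (private): 54.8 + 2.4x = 196.5 - 1.8x → x_m = 33.7381.
Total external cost = ∫₀^{x_m} (13.3 + 0.7x) dx = 13.3×33.7381 + ½×0.7×33.7381² = 847.1075.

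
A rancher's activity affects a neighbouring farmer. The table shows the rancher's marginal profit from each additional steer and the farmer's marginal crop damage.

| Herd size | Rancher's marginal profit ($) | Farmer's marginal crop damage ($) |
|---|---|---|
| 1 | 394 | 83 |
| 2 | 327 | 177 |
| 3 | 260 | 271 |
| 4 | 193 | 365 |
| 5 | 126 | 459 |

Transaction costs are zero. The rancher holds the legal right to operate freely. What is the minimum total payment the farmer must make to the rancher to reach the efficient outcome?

$579

Left alone the rancher would choose level 5 (marginal profit stays positive).
Efficient level: k* = 2 (marginal profit ≥ marginal crop damage through 2).
The farmer must at least cover the rancher's forgone profit from cutting 5→2: 260 + 193 + 126 = 579.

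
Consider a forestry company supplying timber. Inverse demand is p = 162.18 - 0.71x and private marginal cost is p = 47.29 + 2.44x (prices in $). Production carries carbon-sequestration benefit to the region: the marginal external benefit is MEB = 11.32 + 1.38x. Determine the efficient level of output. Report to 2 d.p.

Social marginal cost = private MC − MEB = 35.97 + 1.06x.
Set SMC = demand: 35.97 + 1.06x = 162.18 - 0.71x → x* = 71.3051.

x* = 71.31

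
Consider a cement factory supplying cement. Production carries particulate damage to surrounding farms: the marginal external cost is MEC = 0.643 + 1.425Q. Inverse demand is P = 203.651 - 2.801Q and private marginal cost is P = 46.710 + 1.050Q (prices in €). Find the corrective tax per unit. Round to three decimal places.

tax = €42.858 per unit

Social marginal cost = private MC + MEC = 47.353 + 2.475Q.
Set SMC = demand: 47.353 + 2.475Q = 203.651 - 2.801Q → Q* = 29.6243.
The Pigouvian tax equals MEC at Q*: 0.643 + 1.425×29.6243 = 42.8576.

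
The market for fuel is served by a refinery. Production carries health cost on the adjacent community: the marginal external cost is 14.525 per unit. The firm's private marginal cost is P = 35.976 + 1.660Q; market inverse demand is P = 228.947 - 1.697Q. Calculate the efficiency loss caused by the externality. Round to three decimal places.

Market equilibrium (private): 35.976 + 1.660Q = 228.947 - 1.697Q → Q_m = 57.4832.
Social marginal cost = private MC + MEC = 50.501 + 1.660Q.
Set SMC = demand: 50.501 + 1.660Q = 228.947 - 1.697Q → Q* = 53.1564.
Between Q* and Q_m the wedge SMC − demand runs linearly from 0 to MEC(Q_m), so the loss is a triangle.
DWL = ½ × 4.3268 × 14.5250 = 31.4234.

DWL = 31.423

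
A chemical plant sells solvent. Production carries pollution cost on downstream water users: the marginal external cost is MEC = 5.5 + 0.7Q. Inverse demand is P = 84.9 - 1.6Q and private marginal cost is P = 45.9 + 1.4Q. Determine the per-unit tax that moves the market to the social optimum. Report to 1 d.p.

tax = 11.8 per unit

Social marginal cost = private MC + MEC = 51.4 + 2.1Q.
Set SMC = demand: 51.4 + 2.1Q = 84.9 - 1.6Q → Q* = 9.0541.
The Pigouvian tax equals MEC at Q*: 5.5 + 0.7×9.0541 = 11.8379.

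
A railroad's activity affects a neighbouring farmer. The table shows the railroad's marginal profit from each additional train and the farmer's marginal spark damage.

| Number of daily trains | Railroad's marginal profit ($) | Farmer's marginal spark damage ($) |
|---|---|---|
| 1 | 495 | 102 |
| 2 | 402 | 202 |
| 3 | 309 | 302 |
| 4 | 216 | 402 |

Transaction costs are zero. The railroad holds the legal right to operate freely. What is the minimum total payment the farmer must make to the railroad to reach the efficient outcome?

$216

Left alone the railroad would choose level 4 (marginal profit stays positive).
Efficient level: k* = 3 (marginal profit ≥ marginal spark damage through 3).
The farmer must at least cover the railroad's forgone profit from cutting 4→3: 216 = 216.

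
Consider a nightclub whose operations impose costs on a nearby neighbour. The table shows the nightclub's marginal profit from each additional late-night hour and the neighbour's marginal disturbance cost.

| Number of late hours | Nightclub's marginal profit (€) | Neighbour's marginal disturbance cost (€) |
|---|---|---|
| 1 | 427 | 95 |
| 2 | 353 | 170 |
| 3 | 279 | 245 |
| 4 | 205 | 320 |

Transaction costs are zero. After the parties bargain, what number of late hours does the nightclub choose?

Bargaining reaches the level where marginal profit last exceeds marginal disturbance cost.
That holds through level 3 (279 ≥ 245) but not at 4 (205 < 320).

3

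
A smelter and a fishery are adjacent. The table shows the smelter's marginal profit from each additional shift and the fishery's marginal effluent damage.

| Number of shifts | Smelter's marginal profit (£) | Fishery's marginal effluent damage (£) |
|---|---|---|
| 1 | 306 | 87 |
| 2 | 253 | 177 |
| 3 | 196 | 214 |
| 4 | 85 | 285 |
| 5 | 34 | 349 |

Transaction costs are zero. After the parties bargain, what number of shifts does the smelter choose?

Bargaining reaches the level where marginal profit last exceeds marginal effluent damage.
That holds through level 2 (253 ≥ 177) but not at 3 (196 < 214).

2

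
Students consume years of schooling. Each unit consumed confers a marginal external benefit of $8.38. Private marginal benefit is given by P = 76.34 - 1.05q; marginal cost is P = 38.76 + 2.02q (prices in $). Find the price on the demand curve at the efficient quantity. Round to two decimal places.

Social marginal benefit = demand + MEB = 84.72 - 1.05q.
Set SMB = MC: 84.72 - 1.05q = 38.76 + 2.02q → q* = 14.9707.
Consumer price on the demand curve at q*: 76.34 − 1.05×14.9707 = 60.6208.

P = $60.62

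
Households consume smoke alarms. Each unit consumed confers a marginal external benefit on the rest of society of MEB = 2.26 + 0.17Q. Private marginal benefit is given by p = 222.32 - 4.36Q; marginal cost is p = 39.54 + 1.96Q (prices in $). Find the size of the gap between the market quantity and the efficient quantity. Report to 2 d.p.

1.17 units

Market equilibrium (private): 39.54 + 1.96Q = 222.32 - 4.36Q → Q_m = 28.9209.
Social marginal benefit = demand + MEB = 224.58 - 4.19Q.
Set SMB = MC: 224.58 - 4.19Q = 39.54 + 1.96Q → Q* = 30.0878.
Gap = |28.9209 − 30.0878| = 1.1669.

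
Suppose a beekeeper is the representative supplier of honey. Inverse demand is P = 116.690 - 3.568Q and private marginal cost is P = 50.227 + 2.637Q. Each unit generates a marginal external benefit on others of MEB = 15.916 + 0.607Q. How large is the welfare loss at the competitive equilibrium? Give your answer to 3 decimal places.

DWL = 44.887

Market equilibrium (private): 50.227 + 2.637Q = 116.690 - 3.568Q → Q_m = 10.7112.
Social marginal cost = private MC − MEB = 34.311 + 2.030Q.
Set SMC = demand: 34.311 + 2.030Q = 116.690 - 3.568Q → Q* = 14.7158.
Height of the DWL triangle at Q_m is demand(Q_m) − SMC(Q_m) = MEB(Q_m) = 22.4177.
DWL = ½ × 4.0046 × 22.4177 = 44.8870.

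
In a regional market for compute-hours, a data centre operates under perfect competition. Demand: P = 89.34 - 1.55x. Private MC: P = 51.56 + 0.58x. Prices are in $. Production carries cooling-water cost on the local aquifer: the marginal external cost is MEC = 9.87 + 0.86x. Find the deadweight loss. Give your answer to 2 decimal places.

Market equilibrium (private): 51.56 + 0.58x = 89.34 - 1.55x → x_m = 17.7371.
Social marginal cost = private MC + MEC = 61.43 + 1.44x.
Set SMC = demand: 61.43 + 1.44x = 89.34 - 1.55x → x* = 9.3344.
Between x* and x_m the wedge SMC − demand runs linearly from 0 to MEC(x_m), so the loss is a triangle.
DWL = ½ × 8.4027 × 25.1239 = 105.5543.

DWL = $105.55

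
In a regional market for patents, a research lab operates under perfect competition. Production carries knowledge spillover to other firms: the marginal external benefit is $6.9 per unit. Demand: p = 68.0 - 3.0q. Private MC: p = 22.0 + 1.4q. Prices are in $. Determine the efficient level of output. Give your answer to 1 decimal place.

Social marginal cost = private MC − MEB = 15.1 + 1.4q.
Set SMC = demand: 15.1 + 1.4q = 68.0 - 3.0q → q* = 12.0227.

q* = 12.0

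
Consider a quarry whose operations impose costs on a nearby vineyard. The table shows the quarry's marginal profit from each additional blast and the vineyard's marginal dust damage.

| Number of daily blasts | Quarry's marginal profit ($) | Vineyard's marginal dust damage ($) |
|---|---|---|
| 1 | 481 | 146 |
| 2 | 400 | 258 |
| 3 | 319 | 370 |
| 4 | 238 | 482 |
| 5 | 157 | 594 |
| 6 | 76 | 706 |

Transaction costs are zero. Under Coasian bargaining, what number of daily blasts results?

Bargaining reaches the level where marginal profit last exceeds marginal dust damage.
That holds through level 2 (400 ≥ 258) but not at 3 (319 < 370).

2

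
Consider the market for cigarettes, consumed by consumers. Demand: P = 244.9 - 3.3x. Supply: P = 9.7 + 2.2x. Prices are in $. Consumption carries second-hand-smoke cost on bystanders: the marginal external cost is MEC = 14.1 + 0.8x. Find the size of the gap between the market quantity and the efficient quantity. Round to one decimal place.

Market equilibrium (private): 9.7 + 2.2x = 244.9 - 3.3x → x_m = 42.7636.
Social marginal benefit = demand − MEC = 230.8 - 4.1x.
Set SMB = MC: 230.8 - 4.1x = 9.7 + 2.2x → x* = 35.0952.
Gap = |42.7636 − 35.0952| = 7.6684.

7.7 units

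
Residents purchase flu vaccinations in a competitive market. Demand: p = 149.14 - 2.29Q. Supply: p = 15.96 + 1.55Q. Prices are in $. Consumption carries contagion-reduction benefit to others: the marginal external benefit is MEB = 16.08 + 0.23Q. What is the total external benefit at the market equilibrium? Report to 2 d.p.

Market equilibrium (private): 15.96 + 1.55Q = 149.14 - 2.29Q → Q_m = 34.6823.
Total external benefit = ∫₀^{Q_m} (16.08 + 0.23Q) dQ = 16.08×34.6823 + ½×0.23×34.6823² = 696.0205.

$696.02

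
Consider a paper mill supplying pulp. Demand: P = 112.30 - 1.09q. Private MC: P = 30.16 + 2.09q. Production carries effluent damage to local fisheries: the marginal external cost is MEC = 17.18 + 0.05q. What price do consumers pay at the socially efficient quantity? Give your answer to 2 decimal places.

Social marginal cost = private MC + MEC = 47.34 + 2.14q.
Set SMC = demand: 47.34 + 2.14q = 112.30 - 1.09q → q* = 20.1115.
Consumer price on the demand curve at q*: 112.30 − 1.09×20.1115 = 90.3785.

P = 90.38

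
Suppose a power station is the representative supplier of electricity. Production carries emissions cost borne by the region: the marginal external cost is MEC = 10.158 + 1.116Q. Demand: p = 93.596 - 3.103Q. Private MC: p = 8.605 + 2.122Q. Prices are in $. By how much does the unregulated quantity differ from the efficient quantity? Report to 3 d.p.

Market equilibrium (private): 8.605 + 2.122Q = 93.596 - 3.103Q → Q_m = 16.2662.
Social marginal cost = private MC + MEC = 18.763 + 3.238Q.
Set SMC = demand: 18.763 + 3.238Q = 93.596 - 3.103Q → Q* = 11.8015.
Gap = |16.2662 − 11.8015| = 4.4647.

4.465 units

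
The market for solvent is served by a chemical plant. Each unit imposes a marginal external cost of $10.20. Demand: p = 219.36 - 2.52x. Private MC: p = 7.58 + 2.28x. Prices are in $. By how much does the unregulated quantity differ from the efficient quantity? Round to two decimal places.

2.13 units

Market equilibrium (private): 7.58 + 2.28x = 219.36 - 2.52x → x_m = 44.1208.
Social marginal cost = private MC + MEC = 17.78 + 2.28x.
Set SMC = demand: 17.78 + 2.28x = 219.36 - 2.52x → x* = 41.9958.
Gap = |44.1208 − 41.9958| = 2.1250.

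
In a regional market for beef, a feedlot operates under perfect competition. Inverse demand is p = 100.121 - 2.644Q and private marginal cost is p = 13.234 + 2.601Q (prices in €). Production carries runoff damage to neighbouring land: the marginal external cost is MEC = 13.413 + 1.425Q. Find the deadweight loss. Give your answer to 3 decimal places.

DWL = €102.730

Market equilibrium (private): 13.234 + 2.601Q = 100.121 - 2.644Q → Q_m = 16.5657.
Social marginal cost = private MC + MEC = 26.647 + 4.026Q.
Set SMC = demand: 26.647 + 4.026Q = 100.121 - 2.644Q → Q* = 11.0156.
The welfare-loss triangle has base |Q_m − Q*| and height MEC(Q_m) (the vertical gap between SMC and demand is zero at Q* and MEC at Q_m).
DWL = ½ × 5.5501 × 37.0191 = 102.7299.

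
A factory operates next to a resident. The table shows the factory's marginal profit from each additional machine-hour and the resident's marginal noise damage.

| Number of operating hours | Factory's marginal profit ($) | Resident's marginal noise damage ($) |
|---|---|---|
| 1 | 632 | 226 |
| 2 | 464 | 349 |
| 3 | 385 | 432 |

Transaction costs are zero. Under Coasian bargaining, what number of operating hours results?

Bargaining reaches the level where marginal profit last exceeds marginal noise damage.
That holds through level 2 (464 ≥ 349) but not at 3 (385 < 432).

2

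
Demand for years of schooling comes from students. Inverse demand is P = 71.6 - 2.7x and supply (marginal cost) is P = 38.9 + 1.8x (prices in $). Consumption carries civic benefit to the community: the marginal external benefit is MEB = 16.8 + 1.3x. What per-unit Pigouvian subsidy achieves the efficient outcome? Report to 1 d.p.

subsidy = $36.9 per unit

Social marginal benefit = demand + MEB = 88.4 - 1.4x.
Set SMB = MC: 88.4 - 1.4x = 38.9 + 1.8x → x* = 15.4688.
The Pigouvian subsidy equals MEB at x*: 16.8 + 1.3×15.4688 = 36.9094.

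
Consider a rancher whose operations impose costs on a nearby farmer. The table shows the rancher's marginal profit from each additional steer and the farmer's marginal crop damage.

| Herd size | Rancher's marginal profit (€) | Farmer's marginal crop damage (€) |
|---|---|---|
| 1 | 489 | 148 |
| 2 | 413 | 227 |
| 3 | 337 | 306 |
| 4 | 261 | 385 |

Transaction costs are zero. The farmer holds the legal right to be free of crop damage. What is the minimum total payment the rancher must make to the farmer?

€681

Efficient level: marginal profit ≥ marginal crop damage through level 3, so k* = 3.
With the farmer holding the right, the rancher must at least compensate total damage at k*: 148 + 227 + 306 = 681.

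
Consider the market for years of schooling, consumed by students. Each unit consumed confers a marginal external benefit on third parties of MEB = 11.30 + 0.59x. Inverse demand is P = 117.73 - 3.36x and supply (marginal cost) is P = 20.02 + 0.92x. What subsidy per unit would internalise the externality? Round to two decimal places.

subsidy = 28.73 per unit

Social marginal benefit = demand + MEB = 129.03 - 2.77x.
Set SMB = MC: 129.03 - 2.77x = 20.02 + 0.92x → x* = 29.5420.
The Pigouvian subsidy equals MEB at x*: 11.30 + 0.59×29.5420 = 28.7298.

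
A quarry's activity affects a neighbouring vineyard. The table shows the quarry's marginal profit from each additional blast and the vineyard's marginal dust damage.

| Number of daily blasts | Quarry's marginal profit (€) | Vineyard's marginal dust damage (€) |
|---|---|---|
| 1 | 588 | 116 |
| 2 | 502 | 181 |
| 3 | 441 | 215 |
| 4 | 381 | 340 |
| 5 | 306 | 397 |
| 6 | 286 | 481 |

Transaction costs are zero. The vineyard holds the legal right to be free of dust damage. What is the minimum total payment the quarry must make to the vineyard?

€852

Efficient level: marginal profit ≥ marginal dust damage through level 4, so k* = 4.
With the vineyard holding the right, the quarry must at least compensate total damage at k*: 116 + 181 + 215 + 340 = 852.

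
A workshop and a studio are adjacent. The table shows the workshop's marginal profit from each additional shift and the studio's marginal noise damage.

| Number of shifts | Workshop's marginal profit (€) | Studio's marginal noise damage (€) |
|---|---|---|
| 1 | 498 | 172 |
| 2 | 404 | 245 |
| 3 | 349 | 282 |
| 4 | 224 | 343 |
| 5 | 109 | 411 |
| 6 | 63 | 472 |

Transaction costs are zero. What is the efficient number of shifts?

3

Bargaining reaches the level where marginal profit last exceeds marginal noise damage.
That holds through level 3 (349 ≥ 282) but not at 4 (224 < 343).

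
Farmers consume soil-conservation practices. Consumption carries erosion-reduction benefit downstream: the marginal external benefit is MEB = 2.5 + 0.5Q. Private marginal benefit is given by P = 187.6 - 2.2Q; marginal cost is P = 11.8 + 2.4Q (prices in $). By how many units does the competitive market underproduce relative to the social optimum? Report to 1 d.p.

Market equilibrium (private): 11.8 + 2.4Q = 187.6 - 2.2Q → Q_m = 38.2174.
Social marginal benefit = demand + MEB = 190.1 - 1.7Q.
Set SMB = MC: 190.1 - 1.7Q = 11.8 + 2.4Q → Q* = 43.4878.
Gap = |38.2174 − 43.4878| = 5.2704.

5.3 units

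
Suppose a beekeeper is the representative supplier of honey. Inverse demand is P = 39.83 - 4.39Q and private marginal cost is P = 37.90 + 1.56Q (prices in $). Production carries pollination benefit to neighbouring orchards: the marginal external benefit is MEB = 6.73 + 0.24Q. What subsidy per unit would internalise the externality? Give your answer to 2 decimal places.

Social marginal cost = private MC − MEB = 31.17 + 1.32Q.
Set SMC = demand: 31.17 + 1.32Q = 39.83 - 4.39Q → Q* = 1.5166.
The Pigouvian subsidy equals MEB at Q*: 6.73 + 0.24×1.5166 = 7.0940.

subsidy = $7.09 per unit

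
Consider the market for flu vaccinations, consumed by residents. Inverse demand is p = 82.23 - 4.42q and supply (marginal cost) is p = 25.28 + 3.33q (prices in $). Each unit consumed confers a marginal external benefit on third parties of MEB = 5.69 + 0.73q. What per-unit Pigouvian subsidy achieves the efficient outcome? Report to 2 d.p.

subsidy = $12.20 per unit

Social marginal benefit = demand + MEB = 87.92 - 3.69q.
Set SMB = MC: 87.92 - 3.69q = 25.28 + 3.33q → q* = 8.9231.
The Pigouvian subsidy equals MEB at q*: 5.69 + 0.73×8.9231 = 12.2039.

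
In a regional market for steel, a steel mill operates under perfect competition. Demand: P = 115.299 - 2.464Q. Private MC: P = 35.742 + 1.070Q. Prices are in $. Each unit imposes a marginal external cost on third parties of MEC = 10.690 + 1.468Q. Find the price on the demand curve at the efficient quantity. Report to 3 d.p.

P = $81.375

Social marginal cost = private MC + MEC = 46.432 + 2.538Q.
Set SMC = demand: 46.432 + 2.538Q = 115.299 - 2.464Q → Q* = 13.7679.
Consumer price on the demand curve at Q*: 115.299 − 2.464×13.7679 = 81.3749.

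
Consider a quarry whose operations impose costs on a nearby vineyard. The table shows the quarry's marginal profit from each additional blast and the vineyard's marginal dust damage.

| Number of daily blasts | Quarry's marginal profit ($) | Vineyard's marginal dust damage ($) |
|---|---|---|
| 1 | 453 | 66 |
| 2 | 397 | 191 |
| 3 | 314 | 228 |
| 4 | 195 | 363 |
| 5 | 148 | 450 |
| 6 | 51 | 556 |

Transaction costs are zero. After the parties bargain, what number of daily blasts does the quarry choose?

3

Bargaining reaches the level where marginal profit last exceeds marginal dust damage.
That holds through level 3 (314 ≥ 228) but not at 4 (195 < 363).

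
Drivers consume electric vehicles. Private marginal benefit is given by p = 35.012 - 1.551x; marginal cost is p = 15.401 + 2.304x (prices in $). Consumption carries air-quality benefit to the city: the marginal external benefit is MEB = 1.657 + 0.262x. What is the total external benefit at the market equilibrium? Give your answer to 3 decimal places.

Market equilibrium (private): 15.401 + 2.304x = 35.012 - 1.551x → x_m = 5.0872.
Total external benefit = ∫₀^{x_m} (1.657 + 0.262x) dx = 1.657×5.0872 + ½×0.262×5.0872² = 11.8197.

$11.820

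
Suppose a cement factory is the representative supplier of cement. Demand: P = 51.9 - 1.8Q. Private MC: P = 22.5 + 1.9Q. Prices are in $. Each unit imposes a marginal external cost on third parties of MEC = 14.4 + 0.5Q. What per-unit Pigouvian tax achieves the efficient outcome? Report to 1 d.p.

tax = $16.2 per unit

Social marginal cost = private MC + MEC = 36.9 + 2.4Q.
Set SMC = demand: 36.9 + 2.4Q = 51.9 - 1.8Q → Q* = 3.5714.
The Pigouvian tax equals MEC at Q*: 14.4 + 0.5×3.5714 = 16.1857.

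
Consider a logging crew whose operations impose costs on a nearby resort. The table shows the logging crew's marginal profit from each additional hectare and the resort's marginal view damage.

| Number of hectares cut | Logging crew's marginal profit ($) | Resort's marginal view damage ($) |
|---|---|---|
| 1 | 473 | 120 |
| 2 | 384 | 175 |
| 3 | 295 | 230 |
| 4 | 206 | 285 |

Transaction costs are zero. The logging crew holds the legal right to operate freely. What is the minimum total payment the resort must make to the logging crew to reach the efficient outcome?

$206

Left alone the logging crew would choose level 4 (marginal profit stays positive).
Efficient level: k* = 3 (marginal profit ≥ marginal view damage through 3).
The resort must at least cover the logging crew's forgone profit from cutting 4→3: 206 = 206.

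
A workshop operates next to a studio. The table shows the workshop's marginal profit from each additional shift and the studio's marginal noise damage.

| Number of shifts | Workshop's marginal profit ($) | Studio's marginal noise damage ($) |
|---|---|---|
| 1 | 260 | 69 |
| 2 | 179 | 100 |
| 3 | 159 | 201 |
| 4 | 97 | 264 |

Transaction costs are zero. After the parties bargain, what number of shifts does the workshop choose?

Bargaining reaches the level where marginal profit last exceeds marginal noise damage.
That holds through level 2 (179 ≥ 100) but not at 3 (159 < 201).

2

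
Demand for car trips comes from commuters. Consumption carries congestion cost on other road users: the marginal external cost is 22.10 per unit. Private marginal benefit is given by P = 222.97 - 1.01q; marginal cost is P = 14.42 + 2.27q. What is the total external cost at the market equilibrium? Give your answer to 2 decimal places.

1405.17

Market equilibrium (private): 14.42 + 2.27q = 222.97 - 1.01q → q_m = 63.5823.
Total external cost = MEC × q_m = 22.10 × 63.5823 = 1405.1688.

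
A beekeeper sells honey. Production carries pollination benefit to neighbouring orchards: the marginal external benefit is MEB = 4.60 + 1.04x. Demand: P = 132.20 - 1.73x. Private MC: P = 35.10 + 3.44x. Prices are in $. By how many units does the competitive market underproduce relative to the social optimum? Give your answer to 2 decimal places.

Market equilibrium (private): 35.10 + 3.44x = 132.20 - 1.73x → x_m = 18.7814.
Social marginal cost = private MC − MEB = 30.50 + 2.40x.
Set SMC = demand: 30.50 + 2.40x = 132.20 - 1.73x → x* = 24.6247.
Gap = |18.7814 − 24.6247| = 5.8433.

5.84 units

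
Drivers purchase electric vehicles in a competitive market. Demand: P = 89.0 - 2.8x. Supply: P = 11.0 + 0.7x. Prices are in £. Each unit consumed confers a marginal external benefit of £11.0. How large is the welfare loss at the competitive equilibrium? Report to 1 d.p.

Market equilibrium (private): 11.0 + 0.7x = 89.0 - 2.8x → x_m = 22.2857.
Social marginal benefit = demand + MEB = 100.0 - 2.8x.
Set SMB = MC: 100.0 - 2.8x = 11.0 + 0.7x → x* = 25.4286.
The loss is the area between SMB and MC from x* to x_m; with linear curves that's a triangle of height MEB(x_m).
DWL = ½ × 3.1429 × 11.0000 = 17.2860.

DWL = £17.3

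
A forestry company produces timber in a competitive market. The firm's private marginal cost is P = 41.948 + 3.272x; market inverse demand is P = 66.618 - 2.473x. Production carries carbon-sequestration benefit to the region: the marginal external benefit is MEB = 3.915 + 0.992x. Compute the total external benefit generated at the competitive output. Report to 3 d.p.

Market equilibrium (private): 41.948 + 3.272x = 66.618 - 2.473x → x_m = 4.2942.
Total external benefit = ∫₀^{x_m} (3.915 + 0.992x) dx = 3.915×4.2942 + ½×0.992×4.2942² = 25.9581.

25.958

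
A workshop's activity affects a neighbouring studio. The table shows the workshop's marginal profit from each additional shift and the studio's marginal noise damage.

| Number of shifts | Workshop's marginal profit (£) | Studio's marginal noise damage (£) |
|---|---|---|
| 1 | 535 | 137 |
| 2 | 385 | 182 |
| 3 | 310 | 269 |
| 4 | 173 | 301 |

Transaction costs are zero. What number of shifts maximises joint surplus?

3

Bargaining reaches the level where marginal profit last exceeds marginal noise damage.
That holds through level 3 (310 ≥ 269) but not at 4 (173 < 301).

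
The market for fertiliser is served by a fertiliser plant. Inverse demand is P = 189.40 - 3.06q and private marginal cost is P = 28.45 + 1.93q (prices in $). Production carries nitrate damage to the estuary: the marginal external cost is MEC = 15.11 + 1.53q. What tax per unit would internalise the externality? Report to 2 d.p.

tax = $49.33 per unit

Social marginal cost = private MC + MEC = 43.56 + 3.46q.
Set SMC = demand: 43.56 + 3.46q = 189.40 - 3.06q → q* = 22.3681.
The Pigouvian tax equals MEC at q*: 15.11 + 1.53×22.3681 = 49.3332.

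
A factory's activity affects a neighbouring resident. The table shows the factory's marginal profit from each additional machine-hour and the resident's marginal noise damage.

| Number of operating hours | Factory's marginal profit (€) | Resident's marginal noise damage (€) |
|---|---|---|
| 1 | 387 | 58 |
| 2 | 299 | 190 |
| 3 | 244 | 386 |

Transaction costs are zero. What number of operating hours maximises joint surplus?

Bargaining reaches the level where marginal profit last exceeds marginal noise damage.
That holds through level 2 (299 ≥ 190) but not at 3 (244 < 386).

2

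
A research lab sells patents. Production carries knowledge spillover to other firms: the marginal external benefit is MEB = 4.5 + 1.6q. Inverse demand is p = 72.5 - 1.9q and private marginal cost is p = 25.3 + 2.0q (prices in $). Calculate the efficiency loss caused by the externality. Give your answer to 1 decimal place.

Market equilibrium (private): 25.3 + 2.0q = 72.5 - 1.9q → q_m = 12.1026.
Social marginal cost = private MC − MEB = 20.8 + 0.4q.
Set SMC = demand: 20.8 + 0.4q = 72.5 - 1.9q → q* = 22.4783.
The loss is the area between SMC and demand from q* to q_m; with linear curves that's a triangle of height MEB(q_m).
DWL = ½ × 10.3757 × 23.8641 = 123.8034.

DWL = $123.8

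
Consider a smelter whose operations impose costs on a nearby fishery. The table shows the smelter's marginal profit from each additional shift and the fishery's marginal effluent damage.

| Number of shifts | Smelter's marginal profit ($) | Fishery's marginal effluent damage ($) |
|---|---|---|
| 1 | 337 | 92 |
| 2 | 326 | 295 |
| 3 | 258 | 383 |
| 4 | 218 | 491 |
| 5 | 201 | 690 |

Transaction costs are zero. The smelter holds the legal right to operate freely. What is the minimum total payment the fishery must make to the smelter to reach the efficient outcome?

Left alone the smelter would choose level 5 (marginal profit stays positive).
Efficient level: k* = 2 (marginal profit ≥ marginal effluent damage through 2).
The fishery must at least cover the smelter's forgone profit from cutting 5→2: 258 + 218 + 201 = 677.

$677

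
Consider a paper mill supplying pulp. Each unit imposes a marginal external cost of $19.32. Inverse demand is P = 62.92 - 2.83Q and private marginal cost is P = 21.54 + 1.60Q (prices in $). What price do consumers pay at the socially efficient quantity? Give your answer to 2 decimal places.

P = $48.83

Social marginal cost = private MC + MEC = 40.86 + 1.60Q.
Set SMC = demand: 40.86 + 1.60Q = 62.92 - 2.83Q → Q* = 4.9797.
Consumer price on the demand curve at Q*: 62.92 − 2.83×4.9797 = 48.8274.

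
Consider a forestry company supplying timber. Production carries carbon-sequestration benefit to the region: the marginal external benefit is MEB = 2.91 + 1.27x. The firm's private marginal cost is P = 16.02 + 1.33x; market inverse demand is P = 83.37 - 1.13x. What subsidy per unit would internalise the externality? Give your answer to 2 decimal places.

subsidy = 77.89 per unit

Social marginal cost = private MC − MEB = 13.11 + 0.06x.
Set SMC = demand: 13.11 + 0.06x = 83.37 - 1.13x → x* = 59.0420.
The Pigouvian subsidy equals MEB at x*: 2.91 + 1.27×59.0420 = 77.8933.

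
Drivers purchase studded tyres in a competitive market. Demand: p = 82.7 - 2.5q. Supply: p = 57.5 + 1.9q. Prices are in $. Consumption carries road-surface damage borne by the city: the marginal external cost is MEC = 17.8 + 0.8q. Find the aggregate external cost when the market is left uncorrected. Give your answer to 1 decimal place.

Market equilibrium (private): 57.5 + 1.9q = 82.7 - 2.5q → q_m = 5.7273.
Total external cost = ∫₀^{q_m} (17.8 + 0.8q) dq = 17.8×5.7273 + ½×0.8×5.7273² = 115.0667.

$115.1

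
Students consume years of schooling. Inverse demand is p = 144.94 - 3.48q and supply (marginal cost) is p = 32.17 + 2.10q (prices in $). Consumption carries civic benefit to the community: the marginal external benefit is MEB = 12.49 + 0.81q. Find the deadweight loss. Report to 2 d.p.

Market equilibrium (private): 32.17 + 2.10q = 144.94 - 3.48q → q_m = 20.2097.
Social marginal benefit = demand + MEB = 157.43 - 2.67q.
Set SMB = MC: 157.43 - 2.67q = 32.17 + 2.10q → q* = 26.2600.
Height of the DWL triangle at q_m is SMB(q_m) − MC(q_m) = MEB(q_m) = 28.8598.
DWL = ½ × 6.0503 × 28.8598 = 87.3052.

DWL = $87.31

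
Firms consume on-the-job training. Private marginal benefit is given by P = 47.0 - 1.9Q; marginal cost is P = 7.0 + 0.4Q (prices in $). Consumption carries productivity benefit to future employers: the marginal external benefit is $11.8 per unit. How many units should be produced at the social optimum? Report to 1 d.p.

Social marginal benefit = demand + MEB = 58.8 - 1.9Q.
Set SMB = MC: 58.8 - 1.9Q = 7.0 + 0.4Q → Q* = 22.5217.

Q* = 22.5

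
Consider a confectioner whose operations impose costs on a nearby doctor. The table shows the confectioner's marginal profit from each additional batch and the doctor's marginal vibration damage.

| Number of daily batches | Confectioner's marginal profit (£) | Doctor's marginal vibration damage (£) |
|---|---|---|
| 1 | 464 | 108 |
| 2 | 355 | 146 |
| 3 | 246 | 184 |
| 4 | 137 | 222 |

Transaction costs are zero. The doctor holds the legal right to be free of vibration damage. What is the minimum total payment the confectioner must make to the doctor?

£438

Efficient level: marginal profit ≥ marginal vibration damage through level 3, so k* = 3.
With the doctor holding the right, the confectioner must at least compensate total damage at k*: 108 + 146 + 184 = 438.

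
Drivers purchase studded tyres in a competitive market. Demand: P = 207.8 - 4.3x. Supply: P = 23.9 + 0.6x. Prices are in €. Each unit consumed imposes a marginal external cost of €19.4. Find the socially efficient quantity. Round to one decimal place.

x* = 33.6

Social marginal benefit = demand − MEC = 188.4 - 4.3x.
Set SMB = MC: 188.4 - 4.3x = 23.9 + 0.6x → x* = 33.5714.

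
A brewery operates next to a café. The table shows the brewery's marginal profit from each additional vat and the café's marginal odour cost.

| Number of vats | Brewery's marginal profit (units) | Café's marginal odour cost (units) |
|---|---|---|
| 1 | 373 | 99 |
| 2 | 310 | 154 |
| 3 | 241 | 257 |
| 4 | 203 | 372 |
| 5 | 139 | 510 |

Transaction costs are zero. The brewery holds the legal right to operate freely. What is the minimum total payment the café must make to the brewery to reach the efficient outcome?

583

Left alone the brewery would choose level 5 (marginal profit stays positive).
Efficient level: k* = 2 (marginal profit ≥ marginal odour cost through 2).
The café must at least cover the brewery's forgone profit from cutting 5→2: 241 + 203 + 139 = 583.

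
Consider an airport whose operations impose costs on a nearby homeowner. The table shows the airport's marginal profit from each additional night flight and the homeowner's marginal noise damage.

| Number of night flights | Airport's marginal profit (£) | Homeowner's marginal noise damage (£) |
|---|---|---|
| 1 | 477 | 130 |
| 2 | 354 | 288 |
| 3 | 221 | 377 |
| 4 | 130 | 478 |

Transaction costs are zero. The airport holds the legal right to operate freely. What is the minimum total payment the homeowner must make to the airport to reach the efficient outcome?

Left alone the airport would choose level 4 (marginal profit stays positive).
Efficient level: k* = 2 (marginal profit ≥ marginal noise damage through 2).
The homeowner must at least cover the airport's forgone profit from cutting 4→2: 221 + 130 = 351.

£351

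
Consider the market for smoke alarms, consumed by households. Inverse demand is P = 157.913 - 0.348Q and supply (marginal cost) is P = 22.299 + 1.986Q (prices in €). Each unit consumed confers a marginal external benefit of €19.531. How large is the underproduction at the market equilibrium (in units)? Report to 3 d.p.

Market equilibrium (private): 22.299 + 1.986Q = 157.913 - 0.348Q → Q_m = 58.1037.
Social marginal benefit = demand + MEB = 177.444 - 0.348Q.
Set SMB = MC: 177.444 - 0.348Q = 22.299 + 1.986Q → Q* = 66.4717.
Gap = |58.1037 − 66.4717| = 8.3680.

8.368 units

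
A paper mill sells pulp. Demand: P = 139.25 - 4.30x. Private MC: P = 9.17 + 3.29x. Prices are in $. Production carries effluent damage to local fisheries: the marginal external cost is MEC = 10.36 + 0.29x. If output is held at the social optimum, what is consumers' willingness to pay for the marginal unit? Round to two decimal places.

P = $73.92

Social marginal cost = private MC + MEC = 19.53 + 3.58x.
Set SMC = demand: 19.53 + 3.58x = 139.25 - 4.30x → x* = 15.1929.
Consumer price on the demand curve at x*: 139.25 − 4.30×15.1929 = 73.9205.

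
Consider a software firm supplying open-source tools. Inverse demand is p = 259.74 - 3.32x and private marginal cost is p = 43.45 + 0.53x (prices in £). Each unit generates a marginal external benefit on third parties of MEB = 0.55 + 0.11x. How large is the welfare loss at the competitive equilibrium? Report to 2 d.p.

Market equilibrium (private): 43.45 + 0.53x = 259.74 - 3.32x → x_m = 56.1792.
Social marginal cost = private MC − MEB = 42.90 + 0.42x.
Set SMC = demand: 42.90 + 0.42x = 259.74 - 3.32x → x* = 57.9786.
Height of the DWL triangle at x_m is demand(x_m) − SMC(x_m) = MEB(x_m) = 6.7297.
DWL = ½ × 1.7994 × 6.7297 = 6.0547.

DWL = £6.05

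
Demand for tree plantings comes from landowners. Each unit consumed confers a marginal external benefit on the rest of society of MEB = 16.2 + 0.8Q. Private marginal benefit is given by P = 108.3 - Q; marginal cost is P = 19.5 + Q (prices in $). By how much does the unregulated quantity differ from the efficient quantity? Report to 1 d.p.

Market equilibrium (private): 19.5 + Q = 108.3 - Q → Q_m = 44.4000.
Social marginal benefit = demand + MEB = 124.5 - 0.2Q.
Set SMB = MC: 124.5 - 0.2Q = 19.5 + Q → Q* = 87.5000.
Gap = |44.4000 − 87.5000| = 43.1000.

43.1 units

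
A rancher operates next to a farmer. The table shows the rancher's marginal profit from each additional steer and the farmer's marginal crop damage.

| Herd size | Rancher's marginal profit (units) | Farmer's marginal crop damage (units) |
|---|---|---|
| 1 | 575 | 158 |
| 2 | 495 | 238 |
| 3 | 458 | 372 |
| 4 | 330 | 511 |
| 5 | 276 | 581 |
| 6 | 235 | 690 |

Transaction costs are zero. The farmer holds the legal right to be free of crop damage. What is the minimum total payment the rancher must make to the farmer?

Efficient level: marginal profit ≥ marginal crop damage through level 3, so k* = 3.
With the farmer holding the right, the rancher must at least compensate total damage at k*: 158 + 238 + 372 = 768.

768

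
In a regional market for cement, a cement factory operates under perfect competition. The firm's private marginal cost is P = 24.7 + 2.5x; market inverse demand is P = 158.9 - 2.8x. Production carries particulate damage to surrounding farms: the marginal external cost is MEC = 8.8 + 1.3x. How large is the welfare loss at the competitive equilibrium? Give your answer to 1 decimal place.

Market equilibrium (private): 24.7 + 2.5x = 158.9 - 2.8x → x_m = 25.3208.
Social marginal cost = private MC + MEC = 33.5 + 3.8x.
Set SMC = demand: 33.5 + 3.8x = 158.9 - 2.8x → x* = 19.0000.
Height of the DWL triangle at x_m is SMC(x_m) − demand(x_m) = MEC(x_m) = 41.7170.
DWL = ½ × 6.3208 × 41.7170 = 131.8424.

DWL = 131.8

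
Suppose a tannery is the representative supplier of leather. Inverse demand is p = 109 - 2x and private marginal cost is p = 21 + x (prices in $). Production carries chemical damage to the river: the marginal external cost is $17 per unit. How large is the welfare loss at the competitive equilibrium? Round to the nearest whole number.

DWL = $48

Market equilibrium (private): 21 + x = 109 - 2x → x_m = 29.3333.
Social marginal cost = private MC + MEC = 38 + x.
Set SMC = demand: 38 + x = 109 - 2x → x* = 23.6667.
Height of the DWL triangle at x_m is SMC(x_m) − demand(x_m) = MEC(x_m) = 17.0000.
DWL = ½ × 5.6666 × 17.0000 = 48.1661.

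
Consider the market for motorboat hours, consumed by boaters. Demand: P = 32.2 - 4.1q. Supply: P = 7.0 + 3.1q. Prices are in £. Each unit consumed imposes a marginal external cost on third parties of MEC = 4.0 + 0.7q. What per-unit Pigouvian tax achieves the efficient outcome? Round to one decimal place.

tax = £5.9 per unit

Social marginal benefit = demand − MEC = 28.2 - 4.8q.
Set SMB = MC: 28.2 - 4.8q = 7.0 + 3.1q → q* = 2.6835.
The Pigouvian tax equals MEC at q*: 4.0 + 0.7×2.6835 = 5.8785.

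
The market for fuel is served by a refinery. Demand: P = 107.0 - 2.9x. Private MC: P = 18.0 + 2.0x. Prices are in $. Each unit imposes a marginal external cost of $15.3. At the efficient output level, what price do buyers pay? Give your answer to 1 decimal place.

Social marginal cost = private MC + MEC = 33.3 + 2.0x.
Set SMC = demand: 33.3 + 2.0x = 107.0 - 2.9x → x* = 15.0408.
Consumer price on the demand curve at x*: 107.0 − 2.9×15.0408 = 63.3817.

P = $63.4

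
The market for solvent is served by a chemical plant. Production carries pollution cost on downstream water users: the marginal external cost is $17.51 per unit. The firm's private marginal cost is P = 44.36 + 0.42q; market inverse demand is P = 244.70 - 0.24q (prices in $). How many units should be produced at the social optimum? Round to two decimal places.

q* = 277.02

Social marginal cost = private MC + MEC = 61.87 + 0.42q.
Set SMC = demand: 61.87 + 0.42q = 244.70 - 0.24q → q* = 277.0152.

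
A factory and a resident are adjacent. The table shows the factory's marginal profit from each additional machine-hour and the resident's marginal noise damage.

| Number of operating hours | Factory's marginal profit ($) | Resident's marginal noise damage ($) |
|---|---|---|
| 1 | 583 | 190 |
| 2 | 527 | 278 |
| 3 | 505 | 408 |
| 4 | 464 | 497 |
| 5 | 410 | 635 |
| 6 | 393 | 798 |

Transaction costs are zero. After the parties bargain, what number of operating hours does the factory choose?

Bargaining reaches the level where marginal profit last exceeds marginal noise damage.
That holds through level 3 (505 ≥ 408) but not at 4 (464 < 497).

3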